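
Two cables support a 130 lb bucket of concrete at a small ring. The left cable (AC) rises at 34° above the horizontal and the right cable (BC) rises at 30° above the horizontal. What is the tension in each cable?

ΣF_x = 0: −T_AC·cos34° + T_BC·cos30° = 0 → T_BC = 0.95729·T_AC.
ΣF_y = 0: T_AC·sin34° + T_BC·sin30° = 130.
Substitute: T_AC·(0.559193 + 0.95729·0.5) = 130 → T_AC = 125.26 ≈ 125.3 lb.
Then T_BC = 0.95729 × 125.26 = 119.9 lb.

T_AC = 125.3 lb, T_BC = 119.9 lb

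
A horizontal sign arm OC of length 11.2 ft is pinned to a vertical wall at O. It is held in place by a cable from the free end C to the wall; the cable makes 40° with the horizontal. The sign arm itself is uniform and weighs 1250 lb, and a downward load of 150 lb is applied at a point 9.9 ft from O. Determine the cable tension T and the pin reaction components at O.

ΣM about O: T·sin40°·11.2 − 1250·5.6 − 150·9.9 = 0 → T = 8485/(11.2·0.642788) = 1178.6 ≈ 1179 lb.
ΣF_x = 0: O_x − T·cos40° = 0 → O_x = 1178.6 × 0.766044 = 902.9 lb.
ΣF_y = 0: O_y + T·sin40° − 1250 − 150 = 0 → O_y = 1400 − 1178.6 × 0.642788 = 642.4 lb.

T = 1179 lb, O_x = 902.9 lb, O_y = 642.4 lb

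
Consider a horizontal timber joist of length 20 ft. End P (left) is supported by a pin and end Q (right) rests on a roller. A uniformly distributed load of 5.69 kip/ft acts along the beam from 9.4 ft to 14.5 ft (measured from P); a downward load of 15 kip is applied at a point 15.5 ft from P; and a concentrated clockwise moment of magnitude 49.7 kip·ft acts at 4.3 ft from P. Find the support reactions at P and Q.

P_x = 0, P_y = 12.57 kip, Q_y = 31.45 kip

Resultant of the distributed load: 5.69 × 5.1 = 29.019 kip at 11.95 ft from P.
Taking moments about P: Q_y·20 − (5.69·5.1)·11.95 − 15·15.5 − 49.7 = 0 → Q_y = 628.97705/20 = 31.4489 ≈ 31.45 kip.
ΣF_y = 0: P_y + 31.4489 − 5.69·5.1 − 15 = 0 → P_y = 12.57 kip.
ΣF_x = 0: no horizontal applied forces, so P_x = 0.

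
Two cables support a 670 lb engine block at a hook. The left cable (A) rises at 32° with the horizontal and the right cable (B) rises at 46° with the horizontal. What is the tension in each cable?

ΣF_x = 0: −T_A·cos32° + T_B·cos46° = 0 → T_B = 1.22081·T_A.
ΣF_y = 0: T_A·sin32° + T_B·sin46° = 670.
Substitute: T_A·(0.529919 + 1.22081·0.71934) = 670 → T_A = 475.82 ≈ 475.8 lb.
Then T_B = 1.22081 × 475.82 = 580.9 lb.

T_A = 475.8 lb, T_B = 580.9 lb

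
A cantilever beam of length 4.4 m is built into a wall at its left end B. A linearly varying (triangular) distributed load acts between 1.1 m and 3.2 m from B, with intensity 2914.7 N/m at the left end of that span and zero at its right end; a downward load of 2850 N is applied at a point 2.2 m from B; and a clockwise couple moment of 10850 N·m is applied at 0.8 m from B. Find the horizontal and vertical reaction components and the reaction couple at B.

Resultant of the triangular load: ½ × 2914.7 × 2.1 = 3060.435 N, acting at 1.8 m from B (one-third of the span from the peak).
ΣF_x = 0: B_x = 0.
ΣF_y = 0: B_y − ½·2914.7·2.1 − 2850 = 0 → B_y = 5910 N.
ΣM about B: M_B − (½·2914.7·2.1)·1.8 − 2850·2.2 − 10850 = 0 → M_B = 22630 N·m.

B_x = 0, B_y = 5910 N, M_B = 22630 N·m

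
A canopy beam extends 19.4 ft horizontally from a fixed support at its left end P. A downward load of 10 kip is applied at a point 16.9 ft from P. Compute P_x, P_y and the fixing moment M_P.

P_x = 0, P_y = 10.00 kip, M_P = 169.0 kip·ft

ΣF_x = 0: P_x = 0.
ΣF_y = 0: P_y − 10 = 0 → P_y = 10.00 kip.
ΣM about P: M_P − 10·16.9 = 0 → M_P = 169.0 kip·ft.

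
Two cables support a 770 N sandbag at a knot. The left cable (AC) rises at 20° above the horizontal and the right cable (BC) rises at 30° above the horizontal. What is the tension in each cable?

T_AC = 870.5 N, T_BC = 944.5 N

ΣF_x = 0: −T_AC·cos20° + T_BC·cos30° = 0 → T_BC = 1.08506·T_AC.
ΣF_y = 0: T_AC·sin20° + T_BC·sin30° = 770.
Substitute: T_AC·(0.34202 + 1.08506·0.5) = 770 → T_AC = 870.499 ≈ 870.5 N.
Then T_BC = 1.08506 × 870.499 = 944.5 N.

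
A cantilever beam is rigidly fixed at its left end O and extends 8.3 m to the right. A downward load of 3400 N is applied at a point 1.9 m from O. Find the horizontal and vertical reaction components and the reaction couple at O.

O_x = 0, O_y = 3400 N, M_O = 6460 N·m

ΣF_x = 0: O_x = 0.
ΣF_y = 0: O_y − 3400 = 0 → O_y = 3400 N.
ΣM about O: M_O − 3400·1.9 = 0 → M_O = 6460 N·m.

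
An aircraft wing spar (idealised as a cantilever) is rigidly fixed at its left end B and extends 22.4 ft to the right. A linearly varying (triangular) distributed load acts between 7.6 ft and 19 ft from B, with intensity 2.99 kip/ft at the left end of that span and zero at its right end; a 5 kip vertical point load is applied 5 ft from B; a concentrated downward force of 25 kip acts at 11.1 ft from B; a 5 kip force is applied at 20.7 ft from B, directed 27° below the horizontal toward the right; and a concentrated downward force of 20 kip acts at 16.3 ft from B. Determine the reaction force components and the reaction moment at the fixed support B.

Resultant of the triangular load: ½ × 2.99 × 11.4 = 17.043 kip, acting at 11.4 ft from B (one-third of the span from the peak).
ΣF_x = 0: B_x + 5·cos27° = 0 → B_x = -4.455 kip.
ΣF_y = 0: B_y − ½·2.99·11.4 − 5 − 25 − 5·sin27° − 20 = 0 → B_y = 69.31 kip.
ΣM about B: M_B − (½·2.99·11.4)·11.4 − 5·5 − 25·11.1 − 5·sin27°·20.7 − 20·16.3 = 0 → M_B = 869.8 kip·ft.

B_x = -4.455 kip, B_y = 69.31 kip, M_B = 869.8 kip·ft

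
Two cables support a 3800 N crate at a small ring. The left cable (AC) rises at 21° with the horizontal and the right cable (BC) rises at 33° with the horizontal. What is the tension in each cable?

T_AC = 3939 N, T_BC = 4385 N

ΣF_x = 0: −T_AC·cos21° + T_BC·cos33° = 0 → T_BC = 1.11317·T_AC.
ΣF_y = 0: T_AC·sin21° + T_BC·sin33° = 3800.
Substitute: T_AC·(0.358368 + 1.11317·0.544639) = 3800 → T_AC = 3939.28 ≈ 3939 N.
Then T_BC = 1.11317 × 3939.28 = 4385 N.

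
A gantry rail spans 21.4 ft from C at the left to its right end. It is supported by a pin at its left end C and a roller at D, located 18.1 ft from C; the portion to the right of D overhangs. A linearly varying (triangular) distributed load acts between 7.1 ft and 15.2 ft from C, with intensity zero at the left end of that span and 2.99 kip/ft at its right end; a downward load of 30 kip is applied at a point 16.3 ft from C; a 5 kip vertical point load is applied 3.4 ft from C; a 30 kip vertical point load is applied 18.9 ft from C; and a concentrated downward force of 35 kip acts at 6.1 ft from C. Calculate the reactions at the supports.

C_x = 0, C_y = 32.67 kip, D_y = 79.44 kip

Resultant of the triangular load: ½ × 2.99 × 8.1 = 12.1095 kip, acting at 12.5 ft from C (one-third of the span from the peak).
ΣM about C: D_y·18.1 − (½·2.99·8.1)·12.5 − 30·16.3 − 5·3.4 − 30·18.9 − 35·6.1 = 0 → D_y = 1437.86875/18.1 = 79.4403 ≈ 79.44 kip.
ΣF_y = 0: C_y + 79.4403 − ½·2.99·8.1 − 30 − 5 − 30 − 35 = 0 → C_y = 32.67 kip.
ΣF_x = 0: no horizontal applied forces, so C_x = 0.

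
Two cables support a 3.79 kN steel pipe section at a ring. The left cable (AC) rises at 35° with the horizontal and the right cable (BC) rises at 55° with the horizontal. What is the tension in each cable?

ΣF_x = 0: −T_AC·cos35° + T_BC·cos55° = 0 → T_BC = 1.42815·T_AC.
ΣF_y = 0: T_AC·sin35° + T_BC·sin55° = 3.79.
Substitute: T_AC·(0.573576 + 1.42815·0.819152) = 3.79 → T_AC = 2.17385 ≈ 2.174 kN.
Then T_BC = 1.42815 × 2.17385 = 3.105 kN.

T_AC = 2.174 kN, T_BC = 3.105 kN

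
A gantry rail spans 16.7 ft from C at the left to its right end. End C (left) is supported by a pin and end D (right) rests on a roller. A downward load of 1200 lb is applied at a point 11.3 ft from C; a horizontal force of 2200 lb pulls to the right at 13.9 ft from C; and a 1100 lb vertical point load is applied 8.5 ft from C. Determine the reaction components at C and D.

C_x = -2200 lb, C_y = 928.1 lb, D_y = 1372 lb

Taking moments about C: D_y·16.7 − 1200·11.3 − 1100·8.5 = 0 → D_y = 22910/16.7 = 1371.86 ≈ 1372 lb.
ΣF_y = 0: C_y + 1371.86 − 1200 − 1100 = 0 → C_y = 928.1 lb.
ΣF_x = 0: C_x + 2200 = 0 → C_x = -2200 lb.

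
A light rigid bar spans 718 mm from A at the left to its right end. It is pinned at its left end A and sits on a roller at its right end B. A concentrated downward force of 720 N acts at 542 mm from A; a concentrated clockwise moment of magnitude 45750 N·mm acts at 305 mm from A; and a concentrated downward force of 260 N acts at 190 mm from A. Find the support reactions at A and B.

A_x = 0, A_y = 304.0 N, B_y = 676.0 N

ΣM about A: B_y·718 − 720·542 − 45750 − 260·190 = 0 → B_y = 485390/718 = 676.031 ≈ 676.0 N.
ΣF_y = 0: A_y + 676.031 − 720 − 260 = 0 → A_y = 304.0 N.
ΣF_x = 0: no horizontal applied forces, so A_x = 0.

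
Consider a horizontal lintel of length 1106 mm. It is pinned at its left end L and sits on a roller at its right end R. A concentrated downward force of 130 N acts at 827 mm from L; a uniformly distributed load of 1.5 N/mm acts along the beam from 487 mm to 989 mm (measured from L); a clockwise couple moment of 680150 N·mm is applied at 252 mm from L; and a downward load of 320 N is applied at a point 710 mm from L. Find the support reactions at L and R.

Resultant of the distributed load: 1.5 × 502 = 753 N at 738 mm from L.
ΣM about L: R_y·1106 − 130·827 − (1.5·502)·738 − 680150 − 320·710 = 0 → R_y = 1570574/1106 = 1420.05 ≈ 1420 N.
ΣF_y = 0: L_y + 1420.05 − 130 − 1.5·502 − 320 = 0 → L_y = -217.0 N.
ΣF_x = 0: no horizontal applied forces, so L_x = 0.

L_x = 0, L_y = -217.0 N, R_y = 1420 N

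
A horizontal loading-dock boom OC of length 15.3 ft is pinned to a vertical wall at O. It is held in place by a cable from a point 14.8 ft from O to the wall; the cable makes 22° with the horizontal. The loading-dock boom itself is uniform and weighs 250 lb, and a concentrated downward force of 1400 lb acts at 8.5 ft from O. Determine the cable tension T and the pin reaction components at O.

T = 2491 lb, O_x = 2310 lb, O_y = 716.7 lb

ΣM about O: T·sin22°·14.8 − 250·7.65 − 1400·8.5 = 0 → T = 13812.5/(14.8·0.374607) = 2491.35 ≈ 2491 lb.
ΣF_x = 0: O_x − T·cos22° = 0 → O_x = 2491.35 × 0.927184 = 2310 lb.
ΣF_y = 0: O_y + T·sin22° − 250 − 1400 = 0 → O_y = 1650 − 2491.35 × 0.374607 = 716.7 lb.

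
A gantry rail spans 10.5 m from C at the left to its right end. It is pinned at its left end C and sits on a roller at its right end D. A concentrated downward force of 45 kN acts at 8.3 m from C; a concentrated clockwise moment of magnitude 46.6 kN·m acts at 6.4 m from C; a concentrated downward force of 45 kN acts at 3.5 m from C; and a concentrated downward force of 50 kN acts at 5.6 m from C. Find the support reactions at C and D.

Taking moments about C: D_y·10.5 − 45·8.3 − 46.6 − 45·3.5 − 50·5.6 = 0 → D_y = 857.6/10.5 = 81.6762 ≈ 81.68 kN.
ΣF_y = 0: C_y + 81.6762 − 45 − 45 − 50 = 0 → C_y = 58.32 kN.
ΣF_x = 0: no horizontal applied forces, so C_x = 0.

C_x = 0, C_y = 58.32 kN, D_y = 81.68 kN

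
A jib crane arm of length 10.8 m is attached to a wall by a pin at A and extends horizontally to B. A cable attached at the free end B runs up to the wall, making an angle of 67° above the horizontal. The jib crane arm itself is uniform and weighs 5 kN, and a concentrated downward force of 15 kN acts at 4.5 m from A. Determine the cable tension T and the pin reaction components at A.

ΣM about A: T·sin67°·10.8 − 5·5.4 − 15·4.5 = 0 → T = 94.5/(10.8·0.920505) = 9.50565 ≈ 9.506 kN.
ΣF_x = 0: A_x − T·cos67° = 0 → A_x = 9.50565 × 0.390731 = 3.714 kN.
ΣF_y = 0: A_y + T·sin67° − 5 − 15 = 0 → A_y = 20 − 9.50565 × 0.920505 = 11.25 kN.

T = 9.506 kN, A_x = 3.714 kN, A_y = 11.25 kN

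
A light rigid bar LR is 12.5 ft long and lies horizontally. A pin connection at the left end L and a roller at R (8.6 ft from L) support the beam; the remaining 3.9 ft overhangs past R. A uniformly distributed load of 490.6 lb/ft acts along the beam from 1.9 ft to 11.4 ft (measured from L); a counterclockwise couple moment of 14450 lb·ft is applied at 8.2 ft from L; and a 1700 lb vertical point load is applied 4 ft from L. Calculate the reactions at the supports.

Resultant of the distributed load: 490.6 × 9.5 = 4660.7 lb at 6.65 ft from L.
ΣM about L: R_y·8.6 − (490.6·9.5)·6.65 + 14450 − 1700·4 = 0 → R_y = 23343.655/8.6 = 2714.38 ≈ 2714 lb.
ΣF_y = 0: L_y + 2714.38 − 490.6·9.5 − 1700 = 0 → L_y = 3646 lb.
ΣF_x = 0: no horizontal applied forces, so L_x = 0.

L_x = 0, L_y = 3646 lb, R_y = 2714 lb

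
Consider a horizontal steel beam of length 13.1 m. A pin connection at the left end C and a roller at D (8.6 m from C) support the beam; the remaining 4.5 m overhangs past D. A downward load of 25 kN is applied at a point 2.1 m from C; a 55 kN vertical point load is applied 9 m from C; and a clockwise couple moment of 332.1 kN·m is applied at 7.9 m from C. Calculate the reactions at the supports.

C_x = 0, C_y = -22.28 kN, D_y = 102.3 kN

ΣM about C: D_y·8.6 − 25·2.1 − 55·9 − 332.1 = 0 → D_y = 879.6/8.6 = 102.279 ≈ 102.3 kN.
ΣF_y = 0: C_y + 102.279 − 25 − 55 = 0 → C_y = -22.28 kN.
ΣF_x = 0: no horizontal applied forces, so C_x = 0.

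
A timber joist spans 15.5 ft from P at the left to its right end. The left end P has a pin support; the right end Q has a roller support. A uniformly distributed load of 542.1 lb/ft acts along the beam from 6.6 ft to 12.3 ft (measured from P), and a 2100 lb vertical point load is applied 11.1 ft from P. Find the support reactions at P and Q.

Resultant of the distributed load: 542.1 × 5.7 = 3089.97 lb at 9.45 ft from P.
Taking moments about P: Q_y·15.5 − (542.1·5.7)·9.45 − 2100·11.1 = 0 → Q_y = 52510.2165/15.5 = 3387.76 ≈ 3388 lb.
ΣF_y = 0: P_y + 3387.76 − 542.1·5.7 − 2100 = 0 → P_y = 1802 lb.
ΣF_x = 0: no horizontal applied forces, so P_x = 0.

P_x = 0, P_y = 1802 lb, Q_y = 3388 lb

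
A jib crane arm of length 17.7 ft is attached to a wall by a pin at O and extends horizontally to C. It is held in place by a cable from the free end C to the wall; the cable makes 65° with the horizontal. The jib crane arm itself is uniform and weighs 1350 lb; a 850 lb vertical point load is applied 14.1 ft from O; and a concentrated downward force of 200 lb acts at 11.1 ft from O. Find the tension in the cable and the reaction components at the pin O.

ΣM about O: T·sin65°·17.7 − 1350·8.85 − 850·14.1 − 200·11.1 = 0 → T = 26152.5/(17.7·0.906308) = 1630.29 ≈ 1630 lb.
ΣF_x = 0: O_x − T·cos65° = 0 → O_x = 1630.29 × 0.422618 = 689.0 lb.
ΣF_y = 0: O_y + T·sin65° − 1350 − 850 − 200 = 0 → O_y = 2400 − 1630.29 × 0.906308 = 922.5 lb.

T = 1630 lb, O_x = 689.0 lb, O_y = 922.5 lb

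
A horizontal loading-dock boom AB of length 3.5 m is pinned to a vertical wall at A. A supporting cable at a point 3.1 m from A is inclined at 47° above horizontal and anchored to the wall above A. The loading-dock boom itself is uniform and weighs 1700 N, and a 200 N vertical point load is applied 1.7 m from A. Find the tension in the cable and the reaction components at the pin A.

ΣM about A: T·sin47°·3.1 − 1700·1.75 − 200·1.7 = 0 → T = 3315/(3.1·0.731354) = 1462.16 ≈ 1462 N.
ΣF_x = 0: A_x − T·cos47° = 0 → A_x = 1462.16 × 0.681998 = 997.2 N.
ΣF_y = 0: A_y + T·sin47° − 1700 − 200 = 0 → A_y = 1900 − 1462.16 × 0.731354 = 830.6 N.

T = 1462 N, A_x = 997.2 N, A_y = 830.6 N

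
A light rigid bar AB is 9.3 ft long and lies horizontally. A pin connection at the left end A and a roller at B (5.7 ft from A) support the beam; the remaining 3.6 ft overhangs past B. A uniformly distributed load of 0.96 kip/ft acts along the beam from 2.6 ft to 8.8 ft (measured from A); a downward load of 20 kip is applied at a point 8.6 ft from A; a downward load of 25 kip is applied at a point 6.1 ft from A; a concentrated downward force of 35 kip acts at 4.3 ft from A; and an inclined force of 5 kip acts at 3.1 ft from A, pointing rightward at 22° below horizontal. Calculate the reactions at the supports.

Resultant of the distributed load: 0.96 × 6.2 = 5.952 kip at 5.7 ft from A.
ΣM about A: B_y·5.7 − (0.96·6.2)·5.7 − 20·8.6 − 25·6.1 − 35·4.3 − 5·sin22°·3.1 = 0 → B_y = 514.733/5.7 = 90.304 ≈ 90.30 kip.
ΣF_y = 0: A_y + 90.304 − 0.96·6.2 − 20 − 25 − 35 − 5·sin22° = 0 → A_y = -2.479 kip.
ΣF_x = 0: A_x + 5·cos22° = 0 → A_x = -4.636 kip.

A_x = -4.636 kip, A_y = -2.479 kip, B_y = 90.30 kip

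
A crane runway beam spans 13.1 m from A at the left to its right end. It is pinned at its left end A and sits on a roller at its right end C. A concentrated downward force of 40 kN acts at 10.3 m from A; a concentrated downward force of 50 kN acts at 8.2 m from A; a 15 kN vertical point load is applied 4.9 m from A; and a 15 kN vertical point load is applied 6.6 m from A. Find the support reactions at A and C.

Moments about A: C_y·13.1 − 40·10.3 − 50·8.2 − 15·4.9 − 15·6.6 = 0 → C_y = 994.5/13.1 = 75.916 ≈ 75.92 kN.
ΣF_y = 0: A_y + 75.916 − 40 − 50 − 15 − 15 = 0 → A_y = 44.08 kN.
ΣF_x = 0: no horizontal applied forces, so A_x = 0.

A_x = 0, A_y = 44.08 kN, C_y = 75.92 kN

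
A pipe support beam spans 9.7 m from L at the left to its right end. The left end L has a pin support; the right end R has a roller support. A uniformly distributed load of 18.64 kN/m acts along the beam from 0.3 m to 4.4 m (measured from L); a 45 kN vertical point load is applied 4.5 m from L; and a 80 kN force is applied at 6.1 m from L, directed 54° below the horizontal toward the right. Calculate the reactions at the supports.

Resultant of the distributed load: 18.64 × 4.1 = 76.424 kN at 2.35 m from L.
Taking moments about L: R_y·9.7 − (18.64·4.1)·2.35 − 45·4.5 − 80·sin54°·6.1 = 0 → R_y = 776.897/9.7 = 80.0925 ≈ 80.09 kN.
ΣF_y = 0: L_y + 80.0925 − 18.64·4.1 − 45 − 80·sin54° = 0 → L_y = 106.1 kN.
ΣF_x = 0: L_x + 80·cos54° = 0 → L_x = -47.02 kN.

L_x = -47.02 kN, L_y = 106.1 kN, R_y = 80.09 kN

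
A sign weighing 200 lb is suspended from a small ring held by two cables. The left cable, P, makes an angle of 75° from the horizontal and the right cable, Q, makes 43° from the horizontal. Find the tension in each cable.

ΣF_x = 0: −T_P·cos75° + T_Q·cos43° = 0 → T_Q = 0.35389·T_P.
ΣF_y = 0: T_P·sin75° + T_Q·sin43° = 200.
Substitute: T_P·(0.965926 + 0.35389·0.681998) = 200 → T_P = 165.662 ≈ 165.7 lb.
Then T_Q = 0.35389 × 165.662 = 58.63 lb.

T_P = 165.7 lb, T_Q = 58.63 lb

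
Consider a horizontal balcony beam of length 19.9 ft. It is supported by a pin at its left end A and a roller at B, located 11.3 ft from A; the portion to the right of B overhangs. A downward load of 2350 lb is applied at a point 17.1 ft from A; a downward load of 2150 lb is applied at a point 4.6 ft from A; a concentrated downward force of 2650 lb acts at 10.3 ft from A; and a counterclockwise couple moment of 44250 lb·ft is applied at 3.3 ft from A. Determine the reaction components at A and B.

A_x = 0, A_y = 4219 lb, B_y = 2931 lb

Moments about A: B_y·11.3 − 2350·17.1 − 2150·4.6 − 2650·10.3 + 44250 = 0 → B_y = 33120/11.3 = 2930.97 ≈ 2931 lb.
ΣF_y = 0: A_y + 2930.97 − 2350 − 2150 − 2650 = 0 → A_y = 4219 lb.
ΣF_x = 0: no horizontal applied forces, so A_x = 0.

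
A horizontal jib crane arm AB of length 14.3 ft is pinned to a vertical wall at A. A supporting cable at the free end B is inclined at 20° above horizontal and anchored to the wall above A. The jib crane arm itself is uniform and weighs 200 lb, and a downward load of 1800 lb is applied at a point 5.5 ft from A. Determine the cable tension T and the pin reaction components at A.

T = 2317 lb, A_x = 2177 lb, A_y = 1208 lb

ΣM about A: T·sin20°·14.3 − 200·7.15 − 1800·5.5 = 0 → T = 11330/(14.3·0.34202) = 2316.55 ≈ 2317 lb.
ΣF_x = 0: A_x − T·cos20° = 0 → A_x = 2316.55 × 0.939693 = 2177 lb.
ΣF_y = 0: A_y + T·sin20° − 200 − 1800 = 0 → A_y = 2000 − 2316.55 × 0.34202 = 1208 lb.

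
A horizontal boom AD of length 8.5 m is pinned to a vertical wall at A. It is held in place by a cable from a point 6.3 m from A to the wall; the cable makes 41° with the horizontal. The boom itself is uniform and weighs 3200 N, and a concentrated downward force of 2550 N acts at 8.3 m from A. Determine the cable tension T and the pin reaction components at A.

ΣM about A: T·sin41°·6.3 − 3200·4.25 − 2550·8.3 = 0 → T = 34765/(6.3·0.656059) = 8411.22 ≈ 8411 N.
ΣF_x = 0: A_x − T·cos41° = 0 → A_x = 8411.22 × 0.75471 = 6348 N.
ΣF_y = 0: A_y + T·sin41° − 3200 − 2550 = 0 → A_y = 5750 − 8411.22 × 0.656059 = 231.7 N.

T = 8411 N, A_x = 6348 N, A_y = 231.7 N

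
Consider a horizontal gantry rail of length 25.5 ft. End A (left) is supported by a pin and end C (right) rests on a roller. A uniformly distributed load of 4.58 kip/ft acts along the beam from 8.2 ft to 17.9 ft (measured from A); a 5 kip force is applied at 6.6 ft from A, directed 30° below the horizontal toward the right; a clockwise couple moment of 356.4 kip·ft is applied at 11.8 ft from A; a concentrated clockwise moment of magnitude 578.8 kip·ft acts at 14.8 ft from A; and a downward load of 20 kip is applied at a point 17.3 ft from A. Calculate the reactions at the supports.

A_x = -4.330 kip, A_y = -6.700 kip, C_y = 73.63 kip

Resultant of the distributed load: 4.58 × 9.7 = 44.426 kip at 13.05 ft from A.
ΣM about A: C_y·25.5 − (4.58·9.7)·13.05 − 5·sin30°·6.6 − 356.4 − 578.8 − 20·17.3 = 0 → C_y = 1877.4593/25.5 = 73.6259 ≈ 73.63 kip.
ΣF_y = 0: A_y + 73.6259 − 4.58·9.7 − 5·sin30° − 20 = 0 → A_y = -6.700 kip.
ΣF_x = 0: A_x + 5·cos30° = 0 → A_x = -4.330 kip.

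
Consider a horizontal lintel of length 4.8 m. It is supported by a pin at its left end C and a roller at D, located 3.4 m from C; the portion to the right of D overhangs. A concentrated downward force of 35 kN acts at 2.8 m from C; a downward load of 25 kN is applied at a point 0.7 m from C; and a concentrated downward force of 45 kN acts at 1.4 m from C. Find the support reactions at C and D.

C_x = 0, C_y = 52.50 kN, D_y = 52.50 kN

Taking moments about C: D_y·3.4 − 35·2.8 − 25·0.7 − 45·1.4 = 0 → D_y = 178.5/3.4 = 52.50 kN.
ΣF_y = 0: C_y + 52.5 − 35 − 25 − 45 = 0 → C_y = 52.50 kN.
ΣF_x = 0: no horizontal applied forces, so C_x = 0.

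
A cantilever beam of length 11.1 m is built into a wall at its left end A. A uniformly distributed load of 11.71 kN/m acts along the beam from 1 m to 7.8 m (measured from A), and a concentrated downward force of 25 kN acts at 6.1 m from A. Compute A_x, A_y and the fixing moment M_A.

Resultant of the distributed load: 11.71 × 6.8 = 79.628 kN at 4.4 m from A.
ΣF_x = 0: A_x = 0.
ΣF_y = 0: A_y − 11.71·6.8 − 25 = 0 → A_y = 104.6 kN.
ΣM about A: M_A − (11.71·6.8)·4.4 − 25·6.1 = 0 → M_A = 502.9 kN·m.

A_x = 0, A_y = 104.6 kN, M_A = 502.9 kN·m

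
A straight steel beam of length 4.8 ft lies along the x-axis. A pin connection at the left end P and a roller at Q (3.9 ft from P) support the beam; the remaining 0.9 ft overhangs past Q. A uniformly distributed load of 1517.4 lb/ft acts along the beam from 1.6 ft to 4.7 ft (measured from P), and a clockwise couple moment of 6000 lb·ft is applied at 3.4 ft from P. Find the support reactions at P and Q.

P_x = 0, P_y = -633.9 lb, Q_y = 5338 lb

Resultant of the distributed load: 1517.4 × 3.1 = 4703.94 lb at 3.15 ft from P.
Taking moments about P: Q_y·3.9 − (1517.4·3.1)·3.15 − 6000 = 0 → Q_y = 20817.411/3.9 = 5337.8 ≈ 5338 lb.
ΣF_y = 0: P_y + 5337.8 − 1517.4·3.1 = 0 → P_y = -633.9 lb.
ΣF_x = 0: no horizontal applied forces, so P_x = 0.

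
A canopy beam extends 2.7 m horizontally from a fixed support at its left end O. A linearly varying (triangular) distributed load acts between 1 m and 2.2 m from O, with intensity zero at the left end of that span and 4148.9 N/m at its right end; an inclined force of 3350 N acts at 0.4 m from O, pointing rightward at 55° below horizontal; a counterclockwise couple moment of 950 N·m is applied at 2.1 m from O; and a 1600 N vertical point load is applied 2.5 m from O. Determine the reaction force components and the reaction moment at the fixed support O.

Resultant of the triangular load: ½ × 4148.9 × 1.2 = 2489.34 N, acting at 1.8 m from O (one-third of the span from the peak).
ΣF_x = 0: O_x + 3350·cos55° = 0 → O_x = -1921 N.
ΣF_y = 0: O_y − ½·4148.9·1.2 − 3350·sin55° − 1600 = 0 → O_y = 6833 N.
ΣM about O: M_O − (½·4148.9·1.2)·1.8 − 3350·sin55°·0.4 + 950 − 1600·2.5 = 0 → M_O = 8628 N·m.

O_x = -1921 N, O_y = 6833 N, M_O = 8628 N·m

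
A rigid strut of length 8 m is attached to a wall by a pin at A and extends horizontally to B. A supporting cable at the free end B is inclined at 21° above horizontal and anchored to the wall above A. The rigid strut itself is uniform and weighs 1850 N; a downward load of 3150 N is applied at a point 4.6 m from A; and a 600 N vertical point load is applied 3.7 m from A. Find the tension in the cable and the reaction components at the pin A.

T = 8410 N, A_x = 7851 N, A_y = 2586 N

ΣM about A: T·sin21°·8 − 1850·4 − 3150·4.6 − 600·3.7 = 0 → T = 24110/(8·0.358368) = 8409.65 ≈ 8410 N.
ΣF_x = 0: A_x − T·cos21° = 0 → A_x = 8409.65 × 0.93358 = 7851 N.
ΣF_y = 0: A_y + T·sin21° − 1850 − 3150 − 600 = 0 → A_y = 5600 − 8409.65 × 0.358368 = 2586 N.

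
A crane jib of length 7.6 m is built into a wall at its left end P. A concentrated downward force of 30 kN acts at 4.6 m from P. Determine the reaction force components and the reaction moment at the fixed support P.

ΣF_x = 0: P_x = 0.
ΣF_y = 0: P_y − 30 = 0 → P_y = 30.00 kN.
ΣM about P: M_P − 30·4.6 = 0 → M_P = 138.0 kN·m.

P_x = 0, P_y = 30.00 kN, M_P = 138.0 kN·m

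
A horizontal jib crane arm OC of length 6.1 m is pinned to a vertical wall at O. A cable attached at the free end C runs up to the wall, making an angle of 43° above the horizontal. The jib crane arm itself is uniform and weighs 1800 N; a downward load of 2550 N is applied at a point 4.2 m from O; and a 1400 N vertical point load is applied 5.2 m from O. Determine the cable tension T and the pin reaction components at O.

ΣM about O: T·sin43°·6.1 − 1800·3.05 − 2550·4.2 − 1400·5.2 = 0 → T = 23480/(6.1·0.681998) = 5643.98 ≈ 5644 N.
ΣF_x = 0: O_x − T·cos43° = 0 → O_x = 5643.98 × 0.731354 = 4128 N.
ΣF_y = 0: O_y + T·sin43° − 1800 − 2550 − 1400 = 0 → O_y = 5750 − 5643.98 × 0.681998 = 1901 N.

T = 5644 N, O_x = 4128 N, O_y = 1901 N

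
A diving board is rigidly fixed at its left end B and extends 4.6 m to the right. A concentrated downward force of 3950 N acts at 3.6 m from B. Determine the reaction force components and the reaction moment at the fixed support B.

ΣF_x = 0: B_x = 0.
ΣF_y = 0: B_y − 3950 = 0 → B_y = 3950 N.
ΣM about B: M_B − 3950·3.6 = 0 → M_B = 14220 N·m.

B_x = 0, B_y = 3950 N, M_B = 14220 N·m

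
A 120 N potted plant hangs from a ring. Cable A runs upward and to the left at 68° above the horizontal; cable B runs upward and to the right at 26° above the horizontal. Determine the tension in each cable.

ΣF_x = 0: −T_A·cos68° + T_B·cos26° = 0 → T_B = 0.416788·T_A.
ΣF_y = 0: T_A·sin68° + T_B·sin26° = 120.
Substitute: T_A·(0.927184 + 0.416788·0.438371) = 120 → T_A = 108.119 ≈ 108.1 N.
Then T_B = 0.416788 × 108.119 = 45.06 N.

T_A = 108.1 N, T_B = 45.06 N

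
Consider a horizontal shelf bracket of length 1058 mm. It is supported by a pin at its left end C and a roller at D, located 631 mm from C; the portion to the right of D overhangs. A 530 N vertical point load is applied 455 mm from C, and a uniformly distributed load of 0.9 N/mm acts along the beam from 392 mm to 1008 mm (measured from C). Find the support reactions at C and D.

Resultant of the distributed load: 0.9 × 616 = 554.4 N at 700 mm from C.
Taking moments about C: D_y·631 − 530·455 − (0.9·616)·700 = 0 → D_y = 629230/631 = 997.195 ≈ 997.2 N.
ΣF_y = 0: C_y + 997.195 − 530 − 0.9·616 = 0 → C_y = 87.21 N.
ΣF_x = 0: no horizontal applied forces, so C_x = 0.

C_x = 0, C_y = 87.21 N, D_y = 997.2 N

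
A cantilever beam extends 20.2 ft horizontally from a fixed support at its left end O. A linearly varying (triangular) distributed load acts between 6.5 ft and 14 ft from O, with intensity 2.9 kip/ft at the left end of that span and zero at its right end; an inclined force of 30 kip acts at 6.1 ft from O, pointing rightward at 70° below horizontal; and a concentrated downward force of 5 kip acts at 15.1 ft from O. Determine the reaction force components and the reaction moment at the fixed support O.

O_x = -10.26 kip, O_y = 44.07 kip, M_O = 345.3 kip·ft

Resultant of the triangular load: ½ × 2.9 × 7.5 = 10.875 kip, acting at 9 ft from O (one-third of the span from the peak).
ΣF_x = 0: O_x + 30·cos70° = 0 → O_x = -10.26 kip.
ΣF_y = 0: O_y − ½·2.9·7.5 − 30·sin70° − 5 = 0 → O_y = 44.07 kip.
ΣM about O: M_O − (½·2.9·7.5)·9 − 30·sin70°·6.1 − 5·15.1 = 0 → M_O = 345.3 kip·ft.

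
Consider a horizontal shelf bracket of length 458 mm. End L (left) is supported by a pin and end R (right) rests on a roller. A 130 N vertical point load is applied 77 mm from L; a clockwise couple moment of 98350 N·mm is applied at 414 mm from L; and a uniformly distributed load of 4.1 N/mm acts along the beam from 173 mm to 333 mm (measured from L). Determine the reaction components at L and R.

Resultant of the distributed load: 4.1 × 160 = 656 N at 253 mm from L.
Moments about L: R_y·458 − 130·77 − 98350 − (4.1·160)·253 = 0 → R_y = 274328/458 = 598.969 ≈ 599.0 N.
ΣF_y = 0: L_y + 598.969 − 130 − 4.1·160 = 0 → L_y = 187.0 N.
ΣF_x = 0: no horizontal applied forces, so L_x = 0.

L_x = 0, L_y = 187.0 N, R_y = 599.0 N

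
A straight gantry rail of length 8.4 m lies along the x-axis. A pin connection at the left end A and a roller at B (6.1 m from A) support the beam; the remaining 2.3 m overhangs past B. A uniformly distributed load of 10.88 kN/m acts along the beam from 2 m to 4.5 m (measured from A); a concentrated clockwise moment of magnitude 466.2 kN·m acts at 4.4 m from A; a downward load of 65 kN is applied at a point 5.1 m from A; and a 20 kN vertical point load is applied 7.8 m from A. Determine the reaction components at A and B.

A_x = 0, A_y = -58.64 kN, B_y = 170.8 kN

Resultant of the distributed load: 10.88 × 2.5 = 27.2 kN at 3.25 m from A.
Moments about A: B_y·6.1 − (10.88·2.5)·3.25 − 466.2 − 65·5.1 − 20·7.8 = 0 → B_y = 1042.1/6.1 = 170.836 ≈ 170.8 kN.
ΣF_y = 0: A_y + 170.836 − 10.88·2.5 − 65 − 20 = 0 → A_y = -58.64 kN.
ΣF_x = 0: no horizontal applied forces, so A_x = 0.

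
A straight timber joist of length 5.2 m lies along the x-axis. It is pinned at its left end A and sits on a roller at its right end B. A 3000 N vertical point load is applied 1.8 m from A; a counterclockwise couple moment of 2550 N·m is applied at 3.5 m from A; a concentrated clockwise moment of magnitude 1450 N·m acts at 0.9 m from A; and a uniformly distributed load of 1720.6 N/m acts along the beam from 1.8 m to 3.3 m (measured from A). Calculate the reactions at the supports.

A_x = 0, A_y = 3488 N, B_y = 2093 N

Resultant of the distributed load: 1720.6 × 1.5 = 2580.9 N at 2.55 m from A.
Moments about A: B_y·5.2 − 3000·1.8 + 2550 − 1450 − (1720.6·1.5)·2.55 = 0 → B_y = 10881.295/5.2 = 2092.56 ≈ 2093 N.
ΣF_y = 0: A_y + 2092.56 − 3000 − 1720.6·1.5 = 0 → A_y = 3488 N.
ΣF_x = 0: no horizontal applied forces, so A_x = 0.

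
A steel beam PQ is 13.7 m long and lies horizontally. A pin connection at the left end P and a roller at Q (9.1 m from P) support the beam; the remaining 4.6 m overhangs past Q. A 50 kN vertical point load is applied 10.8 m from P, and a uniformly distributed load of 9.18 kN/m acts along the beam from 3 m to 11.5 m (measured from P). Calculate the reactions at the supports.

P_x = 0, P_y = 6.523 kN, Q_y = 121.5 kN

Resultant of the distributed load: 9.18 × 8.5 = 78.03 kN at 7.25 m from P.
Taking moments about P: Q_y·9.1 − 50·10.8 − (9.18·8.5)·7.25 = 0 → Q_y = 1105.7175/9.1 = 121.507 ≈ 121.5 kN.
ΣF_y = 0: P_y + 121.507 − 50 − 9.18·8.5 = 0 → P_y = 6.523 kN.
ΣF_x = 0: no horizontal applied forces, so P_x = 0.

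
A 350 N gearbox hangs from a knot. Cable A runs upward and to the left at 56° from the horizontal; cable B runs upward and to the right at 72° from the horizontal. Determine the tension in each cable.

ΣF_x = 0: −T_A·cos56° + T_B·cos72° = 0 → T_B = 1.80959·T_A.
ΣF_y = 0: T_A·sin56° + T_B·sin72° = 350.
Substitute: T_A·(0.829038 + 1.80959·0.951057) = 350 → T_A = 137.252 ≈ 137.3 N.
Then T_B = 1.80959 × 137.252 = 248.4 N.

T_A = 137.3 N, T_B = 248.4 N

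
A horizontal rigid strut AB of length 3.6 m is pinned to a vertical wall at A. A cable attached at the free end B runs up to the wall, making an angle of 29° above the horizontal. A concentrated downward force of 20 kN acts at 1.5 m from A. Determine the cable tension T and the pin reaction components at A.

ΣM about A: T·sin29°·3.6 − 20·1.5 = 0 → T = 30/(3.6·0.48481) = 17.1889 ≈ 17.19 kN.
ΣF_x = 0: A_x − T·cos29° = 0 → A_x = 17.1889 × 0.87462 = 15.03 kN.
ΣF_y = 0: A_y + T·sin29° − 20 = 0 → A_y = 20 − 17.1889 × 0.48481 = 11.67 kN.

T = 17.19 kN, A_x = 15.03 kN, A_y = 11.67 kN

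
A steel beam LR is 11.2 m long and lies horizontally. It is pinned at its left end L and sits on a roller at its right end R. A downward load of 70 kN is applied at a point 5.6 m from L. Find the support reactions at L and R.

ΣM about L: R_y·11.2 − 70·5.6 = 0 → R_y = 392/11.2 = 35.00 kN.
ΣF_y = 0: L_y + 35 − 70 = 0 → L_y = 35.00 kN.
ΣF_x = 0: no horizontal applied forces, so L_x = 0.

L_x = 0, L_y = 35.00 kN, R_y = 35.00 kN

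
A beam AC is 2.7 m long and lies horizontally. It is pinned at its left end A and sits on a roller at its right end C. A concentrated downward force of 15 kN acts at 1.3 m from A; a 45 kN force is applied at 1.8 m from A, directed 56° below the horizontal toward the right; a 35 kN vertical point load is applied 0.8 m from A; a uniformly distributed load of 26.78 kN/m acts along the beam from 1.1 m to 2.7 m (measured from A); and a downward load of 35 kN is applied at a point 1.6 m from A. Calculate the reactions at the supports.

Resultant of the distributed load: 26.78 × 1.6 = 42.848 kN at 1.9 m from A.
Taking moments about A: C_y·2.7 − 15·1.3 − 45·sin56°·1.8 − 35·0.8 − (26.78·1.6)·1.9 − 35·1.6 = 0 → C_y = 252.063/2.7 = 93.3567 ≈ 93.36 kN.
ΣF_y = 0: A_y + 93.3567 − 15 − 45·sin56° − 35 − 26.78·1.6 − 35 = 0 → A_y = 71.80 kN.
ΣF_x = 0: A_x + 45·cos56° = 0 → A_x = -25.16 kN.

A_x = -25.16 kN, A_y = 71.80 kN, C_y = 93.36 kN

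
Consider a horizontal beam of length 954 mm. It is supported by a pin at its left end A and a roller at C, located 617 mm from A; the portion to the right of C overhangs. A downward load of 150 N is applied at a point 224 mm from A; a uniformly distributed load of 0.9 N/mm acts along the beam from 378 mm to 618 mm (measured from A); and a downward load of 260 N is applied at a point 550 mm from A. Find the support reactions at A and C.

Resultant of the distributed load: 0.9 × 240 = 216 N at 498 mm from A.
Taking moments about A: C_y·617 − 150·224 − (0.9·240)·498 − 260·550 = 0 → C_y = 284168/617 = 460.564 ≈ 460.6 N.
ΣF_y = 0: A_y + 460.564 − 150 − 0.9·240 − 260 = 0 → A_y = 165.4 N.
ΣF_x = 0: no horizontal applied forces, so A_x = 0.

A_x = 0, A_y = 165.4 N, C_y = 460.6 N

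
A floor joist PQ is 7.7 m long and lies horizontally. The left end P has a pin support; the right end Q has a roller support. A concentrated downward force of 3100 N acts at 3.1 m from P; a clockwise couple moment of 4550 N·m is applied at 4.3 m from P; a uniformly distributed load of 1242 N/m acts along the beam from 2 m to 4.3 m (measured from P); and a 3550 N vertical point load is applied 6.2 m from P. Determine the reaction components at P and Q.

P_x = 0, P_y = 3641 N, Q_y = 5866 N

Resultant of the distributed load: 1242 × 2.3 = 2856.6 N at 3.15 m from P.
Moments about P: Q_y·7.7 − 3100·3.1 − 4550 − (1242·2.3)·3.15 − 3550·6.2 = 0 → Q_y = 45168.29/7.7 = 5866.01 ≈ 5866 N.
ΣF_y = 0: P_y + 5866.01 − 3100 − 1242·2.3 − 3550 = 0 → P_y = 3641 N.
ΣF_x = 0: no horizontal applied forces, so P_x = 0.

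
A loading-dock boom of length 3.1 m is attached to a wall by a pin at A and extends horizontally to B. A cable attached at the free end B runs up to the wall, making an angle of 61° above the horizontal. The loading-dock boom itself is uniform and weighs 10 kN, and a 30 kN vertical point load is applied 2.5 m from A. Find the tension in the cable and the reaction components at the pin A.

T = 33.38 kN, A_x = 16.18 kN, A_y = 10.81 kN

ΣM about A: T·sin61°·3.1 − 10·1.55 − 30·2.5 = 0 → T = 90.5/(3.1·0.87462) = 33.3786 ≈ 33.38 kN.
ΣF_x = 0: A_x − T·cos61° = 0 → A_x = 33.3786 × 0.48481 = 16.18 kN.
ΣF_y = 0: A_y + T·sin61° − 10 − 30 = 0 → A_y = 40 − 33.3786 × 0.87462 = 10.81 kN.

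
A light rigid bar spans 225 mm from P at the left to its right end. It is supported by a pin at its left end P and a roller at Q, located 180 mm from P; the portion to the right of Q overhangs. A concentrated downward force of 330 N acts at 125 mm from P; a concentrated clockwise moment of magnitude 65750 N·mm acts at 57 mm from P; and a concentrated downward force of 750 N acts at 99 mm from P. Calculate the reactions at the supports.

ΣM about P: Q_y·180 − 330·125 − 65750 − 750·99 = 0 → Q_y = 181250/180 = 1006.94 ≈ 1007 N.
ΣF_y = 0: P_y + 1006.94 − 330 − 750 = 0 → P_y = 73.06 N.
ΣF_x = 0: no horizontal applied forces, so P_x = 0.

P_x = 0, P_y = 73.06 N, Q_y = 1007 N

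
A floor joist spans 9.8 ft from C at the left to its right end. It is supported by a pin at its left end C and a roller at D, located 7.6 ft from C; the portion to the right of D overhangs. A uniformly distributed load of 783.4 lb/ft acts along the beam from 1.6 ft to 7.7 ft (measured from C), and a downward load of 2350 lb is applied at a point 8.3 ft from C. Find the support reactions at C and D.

C_x = 0, C_y = 1638 lb, D_y = 5490 lb

Resultant of the distributed load: 783.4 × 6.1 = 4778.74 lb at 4.65 ft from C.
Moments about C: D_y·7.6 − (783.4·6.1)·4.65 − 2350·8.3 = 0 → D_y = 41726.141/7.6 = 5490.28 ≈ 5490 lb.
ΣF_y = 0: C_y + 5490.28 − 783.4·6.1 − 2350 = 0 → C_y = 1638 lb.
ΣF_x = 0: no horizontal applied forces, so C_x = 0.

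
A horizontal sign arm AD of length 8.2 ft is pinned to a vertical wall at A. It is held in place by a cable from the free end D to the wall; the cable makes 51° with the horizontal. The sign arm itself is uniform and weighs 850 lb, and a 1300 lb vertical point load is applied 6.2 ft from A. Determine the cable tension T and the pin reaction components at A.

T = 1812 lb, A_x = 1140 lb, A_y = 742.1 lb

ΣM about A: T·sin51°·8.2 − 850·4.1 − 1300·6.2 = 0 → T = 11545/(8.2·0.777146) = 1811.66 ≈ 1812 lb.
ΣF_x = 0: A_x − T·cos51° = 0 → A_x = 1811.66 × 0.62932 = 1140 lb.
ΣF_y = 0: A_y + T·sin51° − 850 − 1300 = 0 → A_y = 2150 − 1811.66 × 0.777146 = 742.1 lb.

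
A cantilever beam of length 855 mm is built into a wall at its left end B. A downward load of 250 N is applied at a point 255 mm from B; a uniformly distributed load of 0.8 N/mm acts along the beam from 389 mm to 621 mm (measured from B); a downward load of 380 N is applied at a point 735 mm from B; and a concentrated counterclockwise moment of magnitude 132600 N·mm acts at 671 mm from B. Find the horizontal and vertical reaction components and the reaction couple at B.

Resultant of the distributed load: 0.8 × 232 = 185.6 N at 505 mm from B.
ΣF_x = 0: B_x = 0.
ΣF_y = 0: B_y − 250 − 0.8·232 − 380 = 0 → B_y = 815.6 N.
ΣM about B: M_B − 250·255 − (0.8·232)·505 − 380·735 + 132600 = 0 → M_B = 304200 N·mm.

B_x = 0, B_y = 815.6 N, M_B = 304200 N·mm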